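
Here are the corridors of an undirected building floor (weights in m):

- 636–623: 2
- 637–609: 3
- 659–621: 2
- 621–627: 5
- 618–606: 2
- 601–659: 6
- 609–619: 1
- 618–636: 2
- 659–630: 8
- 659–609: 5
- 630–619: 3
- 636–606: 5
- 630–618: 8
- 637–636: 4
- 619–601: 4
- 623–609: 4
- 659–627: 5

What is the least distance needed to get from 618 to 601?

Running Dijkstra from 618:
618: 0
606: 2  (via 618)
636: 2  (via 618)
623: 4  (via 636)
637: 6  (via 636)
630: 8  (via 618)
609: 8  (via 623)
619: 9  (via 609)
601: 13  (via 619)
Shortest route: 618 → 636 → 623 → 609 → 619 → 601 = 13 m.

13 m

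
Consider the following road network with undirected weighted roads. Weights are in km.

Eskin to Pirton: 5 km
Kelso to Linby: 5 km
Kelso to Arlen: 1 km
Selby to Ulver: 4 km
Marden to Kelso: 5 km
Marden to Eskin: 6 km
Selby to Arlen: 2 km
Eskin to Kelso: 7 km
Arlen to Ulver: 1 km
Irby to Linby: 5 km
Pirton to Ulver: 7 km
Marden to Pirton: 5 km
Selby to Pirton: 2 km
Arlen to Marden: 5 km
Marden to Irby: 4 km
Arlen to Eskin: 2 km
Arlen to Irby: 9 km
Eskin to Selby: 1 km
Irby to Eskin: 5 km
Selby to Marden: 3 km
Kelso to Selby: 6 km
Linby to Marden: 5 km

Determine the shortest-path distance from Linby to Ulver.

Compare a few routes:
Linby–Kelso–Arlen–Ulver: 5+1+1 = 7
Linby–Marden–Selby–Arlen–Ulver: 5+3+2+1 = 11
The minimum is 7 km via Linby–Kelso–Arlen–Ulver.

7 km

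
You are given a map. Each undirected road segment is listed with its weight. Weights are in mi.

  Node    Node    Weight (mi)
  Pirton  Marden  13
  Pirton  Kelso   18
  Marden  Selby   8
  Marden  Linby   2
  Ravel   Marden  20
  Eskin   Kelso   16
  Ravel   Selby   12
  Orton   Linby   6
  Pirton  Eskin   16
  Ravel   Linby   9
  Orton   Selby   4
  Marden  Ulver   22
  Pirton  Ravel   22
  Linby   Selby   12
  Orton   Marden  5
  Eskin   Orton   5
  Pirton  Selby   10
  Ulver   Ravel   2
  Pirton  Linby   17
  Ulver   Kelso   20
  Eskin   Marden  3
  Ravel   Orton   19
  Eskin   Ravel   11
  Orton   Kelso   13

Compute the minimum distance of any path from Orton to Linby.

Shortest distances from Orton:
Orton: 0
Selby: 4  (via Orton)
Marden: 5  (via Orton)
Eskin: 5  (via Orton)
Linby: 6  (via Orton)
Shortest route: Orton → Linby = 6 mi.

6 mi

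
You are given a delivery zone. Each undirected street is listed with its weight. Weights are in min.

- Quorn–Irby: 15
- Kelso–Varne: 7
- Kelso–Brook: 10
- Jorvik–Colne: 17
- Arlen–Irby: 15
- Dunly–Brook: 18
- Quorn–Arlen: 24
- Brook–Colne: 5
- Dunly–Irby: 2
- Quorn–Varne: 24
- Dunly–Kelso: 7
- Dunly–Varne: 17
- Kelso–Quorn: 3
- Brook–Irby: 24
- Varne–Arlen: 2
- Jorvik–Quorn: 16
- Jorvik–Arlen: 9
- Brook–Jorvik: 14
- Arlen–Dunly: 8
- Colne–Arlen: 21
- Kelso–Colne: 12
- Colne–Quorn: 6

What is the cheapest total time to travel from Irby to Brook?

19 min

Running Dijkstra from Irby:
Irby: 0
Dunly: 2  (via Irby)
Kelso: 9  (via Dunly)
Arlen: 10  (via Dunly)
Quorn: 12  (via Kelso)
Varne: 12  (via Arlen)
Colne: 18  (via Quorn)
Jorvik: 19  (via Arlen)
Brook: 19  (via Kelso)
Shortest route: Irby–Dunly–Kelso–Brook = 19 min.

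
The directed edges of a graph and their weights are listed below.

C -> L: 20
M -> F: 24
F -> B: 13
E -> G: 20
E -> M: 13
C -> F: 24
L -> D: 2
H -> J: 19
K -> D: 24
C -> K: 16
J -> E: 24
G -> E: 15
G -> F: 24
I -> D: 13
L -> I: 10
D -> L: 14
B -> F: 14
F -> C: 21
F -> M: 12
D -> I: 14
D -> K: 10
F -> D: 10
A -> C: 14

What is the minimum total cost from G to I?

Running Dijkstra from G:
G: 0
E: 15  (via G)
F: 24  (via G)
M: 28  (via E)
D: 34  (via F)
B: 37  (via F)
K: 44  (via D)
C: 45  (via F)
I: 48  (via D)
Shortest route: G → F → D → I = 48.

48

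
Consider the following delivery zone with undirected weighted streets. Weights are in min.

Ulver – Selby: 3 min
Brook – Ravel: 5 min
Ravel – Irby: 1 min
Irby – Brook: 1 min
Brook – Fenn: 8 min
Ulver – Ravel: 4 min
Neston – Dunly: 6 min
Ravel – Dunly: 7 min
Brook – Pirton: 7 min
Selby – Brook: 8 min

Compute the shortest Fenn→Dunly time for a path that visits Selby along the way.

30 min

Best Fenn to Selby: Fenn–Brook–Selby costing 16
Best Selby to Dunly: Selby–Ulver–Ravel–Dunly costing 14
Total via Selby: 16 + 14 = 30 min.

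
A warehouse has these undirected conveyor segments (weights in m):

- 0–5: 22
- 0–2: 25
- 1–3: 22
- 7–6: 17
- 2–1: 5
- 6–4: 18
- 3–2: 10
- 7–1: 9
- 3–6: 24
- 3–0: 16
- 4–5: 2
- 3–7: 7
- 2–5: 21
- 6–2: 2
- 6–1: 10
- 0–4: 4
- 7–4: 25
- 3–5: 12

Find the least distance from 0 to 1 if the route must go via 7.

32 m

Shortest 0→7: 0–3–7 = 23
Shortest 7→1: 7–1 = 9
Total via 7: 23 + 9 = 32 m.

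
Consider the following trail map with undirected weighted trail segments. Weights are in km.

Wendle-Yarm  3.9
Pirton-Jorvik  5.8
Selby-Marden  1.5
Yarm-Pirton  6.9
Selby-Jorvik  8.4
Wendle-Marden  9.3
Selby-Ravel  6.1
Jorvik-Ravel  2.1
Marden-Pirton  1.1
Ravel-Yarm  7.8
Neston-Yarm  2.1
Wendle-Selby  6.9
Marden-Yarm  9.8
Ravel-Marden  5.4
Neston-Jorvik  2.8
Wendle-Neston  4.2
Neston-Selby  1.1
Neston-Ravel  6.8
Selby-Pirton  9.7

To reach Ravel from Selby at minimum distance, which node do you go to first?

Neston

Compare a few routes:
Selby → Neston → Jorvik → Ravel: 1.1+2.8+2.1 = 6
Selby → Ravel: 6.1 = 6.1
The minimum is 6 km via Selby → Neston → Jorvik → Ravel.
So from Selby the first move is to Neston.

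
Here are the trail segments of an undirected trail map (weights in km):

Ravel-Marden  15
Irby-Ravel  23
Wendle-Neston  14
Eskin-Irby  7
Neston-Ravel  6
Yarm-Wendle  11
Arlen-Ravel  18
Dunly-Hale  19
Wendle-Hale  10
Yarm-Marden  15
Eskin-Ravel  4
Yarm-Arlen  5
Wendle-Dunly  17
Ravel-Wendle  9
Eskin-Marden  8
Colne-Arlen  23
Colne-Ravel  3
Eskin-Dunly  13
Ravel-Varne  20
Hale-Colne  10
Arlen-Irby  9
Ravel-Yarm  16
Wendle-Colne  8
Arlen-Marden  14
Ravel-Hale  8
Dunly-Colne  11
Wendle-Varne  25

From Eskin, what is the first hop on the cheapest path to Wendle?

Compare a few routes:
Eskin - Ravel - Hale - Wendle: 4+8+10 = 22
Eskin - Ravel - Colne - Wendle: 4+3+8 = 15
Eskin - Ravel - Wendle: 4+9 = 13
The minimum is 13 km via Eskin - Ravel - Wendle.
So from Eskin the first move is to Ravel.

Ravel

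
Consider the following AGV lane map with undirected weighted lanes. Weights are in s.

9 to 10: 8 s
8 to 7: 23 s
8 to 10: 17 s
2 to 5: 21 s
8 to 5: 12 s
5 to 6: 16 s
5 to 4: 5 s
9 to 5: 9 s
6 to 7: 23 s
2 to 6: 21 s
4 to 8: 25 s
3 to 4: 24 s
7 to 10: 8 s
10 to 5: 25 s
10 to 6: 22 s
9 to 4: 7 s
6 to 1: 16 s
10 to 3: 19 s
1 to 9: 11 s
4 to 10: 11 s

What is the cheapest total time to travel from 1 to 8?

32 s

Running Dijkstra from 1:
1: 0
9: 11  (via 1)
6: 16  (via 1)
4: 18  (via 9)
10: 19  (via 9)
5: 20  (via 9)
7: 27  (via 10)
8: 32  (via 5)
Shortest route: 1 → 9 → 5 → 8 = 32 s.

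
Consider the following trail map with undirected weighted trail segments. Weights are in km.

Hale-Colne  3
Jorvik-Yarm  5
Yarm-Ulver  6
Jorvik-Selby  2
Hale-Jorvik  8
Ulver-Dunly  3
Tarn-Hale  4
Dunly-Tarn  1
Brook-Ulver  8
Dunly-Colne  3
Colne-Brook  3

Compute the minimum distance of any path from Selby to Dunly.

Settle nodes by increasing distance from Selby:
Selby: 0
Jorvik: 2  (via Selby)
Yarm: 7  (via Jorvik)
Hale: 10  (via Jorvik)
Colne: 13  (via Hale)
Ulver: 13  (via Yarm)
Tarn: 14  (via Hale)
Dunly: 15  (via Tarn)
Shortest route: Selby → Jorvik → Hale → Tarn → Dunly = 15 km.

15 km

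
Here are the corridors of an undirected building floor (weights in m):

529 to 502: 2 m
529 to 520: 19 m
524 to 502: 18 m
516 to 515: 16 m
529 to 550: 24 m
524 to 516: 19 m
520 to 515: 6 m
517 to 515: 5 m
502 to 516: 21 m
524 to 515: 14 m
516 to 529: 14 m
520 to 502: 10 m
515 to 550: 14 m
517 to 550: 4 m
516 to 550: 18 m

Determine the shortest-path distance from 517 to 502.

Shortest distances from 517:
517: 0
550: 4  (via 517)
515: 5  (via 517)
520: 11  (via 515)
524: 19  (via 515)
516: 21  (via 515)
502: 21  (via 520)
Shortest route: 517–515–520–502 = 21 m.

21 m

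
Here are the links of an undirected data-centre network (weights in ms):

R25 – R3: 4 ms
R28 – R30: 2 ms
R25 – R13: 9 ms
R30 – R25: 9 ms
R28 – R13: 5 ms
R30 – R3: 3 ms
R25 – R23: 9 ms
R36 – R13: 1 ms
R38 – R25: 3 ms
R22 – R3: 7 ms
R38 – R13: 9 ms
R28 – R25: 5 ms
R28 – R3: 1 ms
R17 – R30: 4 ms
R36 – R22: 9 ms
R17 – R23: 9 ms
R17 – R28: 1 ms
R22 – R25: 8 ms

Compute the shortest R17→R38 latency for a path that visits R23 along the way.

Shortest R17→R23: R17 → R23 = 9
Best R23 to R38: R23 → R25 → R38 costing 12
Total via R23: 9 + 12 = 21 ms.

21 ms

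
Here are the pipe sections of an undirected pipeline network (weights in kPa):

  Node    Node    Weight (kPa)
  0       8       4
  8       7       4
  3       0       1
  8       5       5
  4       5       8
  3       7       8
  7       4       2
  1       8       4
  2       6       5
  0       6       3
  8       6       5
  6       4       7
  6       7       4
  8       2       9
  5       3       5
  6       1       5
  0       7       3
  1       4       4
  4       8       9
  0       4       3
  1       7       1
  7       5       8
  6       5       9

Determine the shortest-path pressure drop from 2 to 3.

Compare a few routes:
2 → 6 → 0 → 3: 5+3+1 = 9
2 → 6 → 7 → 0 → 3: 5+4+3+1 = 13
Cheapest is 2 → 6 → 0 → 3 at 9 kPa.

9 kPa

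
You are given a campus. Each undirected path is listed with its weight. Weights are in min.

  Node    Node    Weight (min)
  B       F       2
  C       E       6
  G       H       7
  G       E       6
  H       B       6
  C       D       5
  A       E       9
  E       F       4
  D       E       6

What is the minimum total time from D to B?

Running Dijkstra from D:
D: 0
C: 5  (via D)
E: 6  (via D)
F: 10  (via E)
B: 12  (via F)
Shortest route: D–E–F–B = 12 min.

12 min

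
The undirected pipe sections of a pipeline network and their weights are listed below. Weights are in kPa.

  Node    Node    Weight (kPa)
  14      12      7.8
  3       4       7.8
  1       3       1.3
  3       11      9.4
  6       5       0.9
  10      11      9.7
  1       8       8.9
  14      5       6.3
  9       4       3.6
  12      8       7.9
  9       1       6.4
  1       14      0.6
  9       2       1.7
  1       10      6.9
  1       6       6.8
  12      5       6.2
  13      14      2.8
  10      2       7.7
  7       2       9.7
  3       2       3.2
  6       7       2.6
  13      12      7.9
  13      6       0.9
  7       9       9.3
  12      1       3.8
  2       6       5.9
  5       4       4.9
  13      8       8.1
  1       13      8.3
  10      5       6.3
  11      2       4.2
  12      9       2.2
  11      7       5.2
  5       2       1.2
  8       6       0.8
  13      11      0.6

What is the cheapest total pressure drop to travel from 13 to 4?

6.7 kPa

Candidate routes:
13–6–5–2–9–4: 0.9+0.9+1.2+1.7+3.6 = 8.3
13–6–5–4: 0.9+0.9+4.9 = 6.7
13–11–2–9–4: 0.6+4.2+1.7+3.6 = 10.1
The minimum is 6.7 kPa via 13–6–5–4.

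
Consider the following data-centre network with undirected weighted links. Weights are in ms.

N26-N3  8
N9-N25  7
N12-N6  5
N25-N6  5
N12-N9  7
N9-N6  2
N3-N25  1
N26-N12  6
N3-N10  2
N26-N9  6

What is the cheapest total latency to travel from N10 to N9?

10 ms

Settle nodes by increasing distance from N10:
N10: 0
N3: 2  (via N10)
N25: 3  (via N3)
N6: 8  (via N25)
N26: 10  (via N3)
N9: 10  (via N25)
Shortest route: N10–N3–N25–N9 = 10 ms.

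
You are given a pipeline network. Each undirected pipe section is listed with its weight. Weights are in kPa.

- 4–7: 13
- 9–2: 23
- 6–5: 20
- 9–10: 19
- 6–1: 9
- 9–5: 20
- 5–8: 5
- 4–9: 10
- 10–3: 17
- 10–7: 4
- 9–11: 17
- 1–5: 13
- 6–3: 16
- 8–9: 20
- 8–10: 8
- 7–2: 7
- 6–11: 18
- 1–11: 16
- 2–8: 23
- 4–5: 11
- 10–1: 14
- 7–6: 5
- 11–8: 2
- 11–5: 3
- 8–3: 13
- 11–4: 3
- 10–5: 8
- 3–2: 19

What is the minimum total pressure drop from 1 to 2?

Shortest distances from 1:
1: 0
6: 9  (via 1)
5: 13  (via 1)
7: 14  (via 6)
10: 14  (via 1)
11: 16  (via 1)
8: 18  (via 5)
4: 19  (via 11)
2: 21  (via 7)
Shortest route: 1 → 6 → 7 → 2 = 21 kPa.

21 kPa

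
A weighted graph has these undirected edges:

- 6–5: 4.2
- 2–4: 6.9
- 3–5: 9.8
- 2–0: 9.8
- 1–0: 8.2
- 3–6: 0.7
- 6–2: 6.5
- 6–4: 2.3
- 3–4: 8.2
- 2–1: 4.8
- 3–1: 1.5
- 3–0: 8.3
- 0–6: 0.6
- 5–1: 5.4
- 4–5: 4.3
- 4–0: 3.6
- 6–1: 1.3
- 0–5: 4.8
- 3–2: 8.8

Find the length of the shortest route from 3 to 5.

4.9

Enumerating some paths:
3 → 1 → 5: 1.5+5.4 = 6.9
3 → 6 → 0 → 5: 0.7+0.6+4.8 = 6.1
3 → 6 → 5: 0.7+4.2 = 4.9
3 → 1 → 6 → 5: 1.5+1.3+4.2 = 7
Cheapest is 3 → 6 → 5 at 4.9.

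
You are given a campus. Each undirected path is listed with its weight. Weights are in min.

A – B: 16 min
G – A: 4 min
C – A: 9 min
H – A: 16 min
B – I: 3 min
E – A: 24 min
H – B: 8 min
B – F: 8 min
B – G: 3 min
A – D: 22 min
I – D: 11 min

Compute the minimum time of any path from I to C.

19 min

Compare a few routes:
I → D → A → C: 11+22+9 = 42
I → B → H → A → C: 3+8+16+9 = 36
I → B → A → C: 3+16+9 = 28
I → B → G → A → C: 3+3+4+9 = 19
Cheapest is I → B → G → A → C at 19 min.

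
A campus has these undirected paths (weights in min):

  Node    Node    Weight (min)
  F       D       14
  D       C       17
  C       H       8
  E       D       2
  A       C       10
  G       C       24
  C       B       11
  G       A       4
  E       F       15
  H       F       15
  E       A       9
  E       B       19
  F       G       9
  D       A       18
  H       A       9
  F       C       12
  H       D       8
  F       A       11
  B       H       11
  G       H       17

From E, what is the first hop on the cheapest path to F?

F

Candidate routes:
E → F: 15 = 15
E → A → G → F: 9+4+9 = 22
E → D → F: 2+14 = 16
E → A → F: 9+11 = 20
Cheapest is E → F at 15 min.
So from E the first move is to F.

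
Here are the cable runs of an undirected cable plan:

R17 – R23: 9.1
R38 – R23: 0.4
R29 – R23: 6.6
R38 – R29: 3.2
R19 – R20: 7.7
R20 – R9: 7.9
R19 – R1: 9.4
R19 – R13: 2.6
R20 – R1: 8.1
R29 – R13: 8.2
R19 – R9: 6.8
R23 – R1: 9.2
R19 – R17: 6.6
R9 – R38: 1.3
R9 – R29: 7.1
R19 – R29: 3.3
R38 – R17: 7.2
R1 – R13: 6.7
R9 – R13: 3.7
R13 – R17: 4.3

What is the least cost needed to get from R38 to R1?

9.6

Shortest distances from R38:
R38: 0
R23: 0.4  (via R38)
R9: 1.3  (via R38)
R29: 3.2  (via R38)
R13: 5  (via R9)
R19: 6.5  (via R29)
R17: 7.2  (via R38)
R20: 9.2  (via R9)
R1: 9.6  (via R23)
Shortest route: R38–R23–R1 = 9.6.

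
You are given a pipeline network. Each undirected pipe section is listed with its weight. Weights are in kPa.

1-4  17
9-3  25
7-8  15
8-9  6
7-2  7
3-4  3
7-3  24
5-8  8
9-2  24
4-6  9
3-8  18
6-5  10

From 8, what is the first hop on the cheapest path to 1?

Candidate routes:
8–3–4–1: 18+3+17 = 38
8–5–6–4–1: 8+10+9+17 = 44
8–7–3–4–1: 15+24+3+17 = 59
8–9–3–4–1: 6+25+3+17 = 51
Cheapest is 8–3–4–1 at 38 kPa.
So from 8 the first move is to 3.

3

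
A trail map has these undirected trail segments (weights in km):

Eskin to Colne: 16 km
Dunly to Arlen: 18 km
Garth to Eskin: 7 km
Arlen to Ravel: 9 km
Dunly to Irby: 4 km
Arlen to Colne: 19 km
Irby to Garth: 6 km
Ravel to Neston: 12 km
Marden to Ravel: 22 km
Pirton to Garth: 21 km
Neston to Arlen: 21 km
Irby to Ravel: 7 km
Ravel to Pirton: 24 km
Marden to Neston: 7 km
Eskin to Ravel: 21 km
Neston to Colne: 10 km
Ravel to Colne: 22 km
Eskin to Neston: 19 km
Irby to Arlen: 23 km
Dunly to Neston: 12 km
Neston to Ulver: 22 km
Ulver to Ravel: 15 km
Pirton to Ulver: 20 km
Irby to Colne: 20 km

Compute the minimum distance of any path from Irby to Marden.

23 km

Enumerating some paths:
Irby–Ravel–Marden: 7+22 = 29
Irby–Dunly–Neston–Marden: 4+12+7 = 23
Irby–Ravel–Neston–Marden: 7+12+7 = 26
The minimum is 23 km via Irby–Dunly–Neston–Marden.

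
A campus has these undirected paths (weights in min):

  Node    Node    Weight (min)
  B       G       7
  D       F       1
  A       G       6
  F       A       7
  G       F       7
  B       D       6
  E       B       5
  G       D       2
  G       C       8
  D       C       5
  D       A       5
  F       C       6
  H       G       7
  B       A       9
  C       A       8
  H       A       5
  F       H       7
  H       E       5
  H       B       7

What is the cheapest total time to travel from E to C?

16 min

Settle nodes by increasing distance from E:
E: 0
B: 5  (via E)
H: 5  (via E)
A: 10  (via H)
D: 11  (via B)
F: 12  (via H)
G: 12  (via B)
C: 16  (via D)
Shortest route: E → B → D → C = 16 min.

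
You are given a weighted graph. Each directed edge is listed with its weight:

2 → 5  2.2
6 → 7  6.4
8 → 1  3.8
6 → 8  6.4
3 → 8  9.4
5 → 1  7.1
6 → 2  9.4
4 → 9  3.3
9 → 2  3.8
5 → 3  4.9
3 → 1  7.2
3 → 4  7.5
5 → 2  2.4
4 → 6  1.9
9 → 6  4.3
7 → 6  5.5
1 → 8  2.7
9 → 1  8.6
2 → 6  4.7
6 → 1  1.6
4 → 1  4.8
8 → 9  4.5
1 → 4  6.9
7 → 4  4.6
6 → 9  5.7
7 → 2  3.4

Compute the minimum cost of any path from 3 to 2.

14.6

Running Dijkstra from 3:
3: 0
1: 7.2  (via 3)
4: 7.5  (via 3)
6: 9.4  (via 4)
8: 9.4  (via 3)
9: 10.8  (via 4)
2: 14.6  (via 9)
Shortest route: 3 → 4 → 9 → 2 = 14.6.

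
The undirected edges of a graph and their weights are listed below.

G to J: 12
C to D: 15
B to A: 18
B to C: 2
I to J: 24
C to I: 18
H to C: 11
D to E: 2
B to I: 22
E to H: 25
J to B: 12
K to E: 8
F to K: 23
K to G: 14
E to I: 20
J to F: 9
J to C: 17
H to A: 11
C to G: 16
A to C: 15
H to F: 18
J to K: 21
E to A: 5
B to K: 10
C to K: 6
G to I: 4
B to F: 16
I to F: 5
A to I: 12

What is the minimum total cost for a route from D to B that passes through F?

Best D to F: D → E → A → I → F costing 24
Best F to B: F → B costing 16
Total via F: 24 + 16 = 40.

40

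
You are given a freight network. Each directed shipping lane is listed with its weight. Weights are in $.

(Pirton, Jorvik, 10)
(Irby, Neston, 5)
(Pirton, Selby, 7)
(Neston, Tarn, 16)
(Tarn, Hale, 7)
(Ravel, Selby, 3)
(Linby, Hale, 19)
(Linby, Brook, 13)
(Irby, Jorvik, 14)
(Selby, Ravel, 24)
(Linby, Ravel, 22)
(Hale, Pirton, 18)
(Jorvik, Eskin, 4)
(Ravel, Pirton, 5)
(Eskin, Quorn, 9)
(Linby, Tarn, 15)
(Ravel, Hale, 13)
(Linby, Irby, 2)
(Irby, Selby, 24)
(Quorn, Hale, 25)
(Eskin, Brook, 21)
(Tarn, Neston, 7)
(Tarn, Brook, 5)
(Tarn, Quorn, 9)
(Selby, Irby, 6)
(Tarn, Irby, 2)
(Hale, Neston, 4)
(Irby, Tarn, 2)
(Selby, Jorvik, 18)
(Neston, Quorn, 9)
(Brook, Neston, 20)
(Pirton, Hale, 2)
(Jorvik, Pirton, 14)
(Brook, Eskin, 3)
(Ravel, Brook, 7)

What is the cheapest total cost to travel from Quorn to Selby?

Compare a few routes:
Quorn → Hale → Neston → Tarn → Irby → Jorvik → Pirton → Selby: 25+4+16+2+14+14+7 = 82
Quorn → Hale → Pirton → Selby: 25+18+7 = 50
Quorn → Hale → Neston → Tarn → Irby → Selby: 25+4+16+2+24 = 71
Cheapest is Quorn → Hale → Pirton → Selby at $50.

$50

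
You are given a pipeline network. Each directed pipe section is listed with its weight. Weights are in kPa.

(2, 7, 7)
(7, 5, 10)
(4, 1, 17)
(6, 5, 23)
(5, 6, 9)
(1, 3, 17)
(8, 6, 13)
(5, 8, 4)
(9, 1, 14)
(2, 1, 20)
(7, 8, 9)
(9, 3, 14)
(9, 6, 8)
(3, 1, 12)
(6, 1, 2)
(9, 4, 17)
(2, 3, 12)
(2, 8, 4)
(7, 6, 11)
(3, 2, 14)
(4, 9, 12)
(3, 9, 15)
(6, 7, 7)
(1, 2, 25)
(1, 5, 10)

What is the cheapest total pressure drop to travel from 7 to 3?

30 kPa

Candidate routes:
7 → 5 → 6 → 1 → 3: 10+9+2+17 = 38
7 → 5 → 8 → 6 → 1 → 3: 10+4+13+2+17 = 46
7 → 6 → 1 → 3: 11+2+17 = 30
7 → 8 → 6 → 1 → 3: 9+13+2+17 = 41
Cheapest is 7 → 6 → 1 → 3 at 30 kPa.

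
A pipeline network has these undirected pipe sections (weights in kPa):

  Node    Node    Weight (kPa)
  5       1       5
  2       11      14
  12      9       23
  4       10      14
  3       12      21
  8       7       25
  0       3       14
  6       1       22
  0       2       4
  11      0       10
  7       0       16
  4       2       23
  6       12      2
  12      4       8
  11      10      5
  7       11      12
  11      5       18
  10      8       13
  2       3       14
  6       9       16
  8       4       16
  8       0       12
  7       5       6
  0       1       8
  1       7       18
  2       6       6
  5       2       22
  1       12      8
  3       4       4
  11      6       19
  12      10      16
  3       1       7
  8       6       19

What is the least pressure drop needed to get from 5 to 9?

Settle nodes by increasing distance from 5:
5: 0
1: 5  (via 5)
7: 6  (via 5)
3: 12  (via 1)
0: 13  (via 1)
12: 13  (via 1)
6: 15  (via 12)
4: 16  (via 3)
2: 17  (via 0)
11: 18  (via 5)
10: 23  (via 11)
8: 25  (via 0)
9: 31  (via 6)
Shortest route: 5–1–12–6–9 = 31 kPa.

31 kPa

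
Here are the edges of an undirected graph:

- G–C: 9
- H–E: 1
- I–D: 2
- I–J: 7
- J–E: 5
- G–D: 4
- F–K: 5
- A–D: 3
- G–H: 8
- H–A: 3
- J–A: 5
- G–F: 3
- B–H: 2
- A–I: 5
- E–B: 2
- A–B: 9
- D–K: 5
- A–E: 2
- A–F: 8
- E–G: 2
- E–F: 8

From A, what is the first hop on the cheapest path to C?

Compare a few routes:
A–D–G–C: 3+4+9 = 16
A–H–B–E–G–C: 3+2+2+2+9 = 18
A–H–E–G–C: 3+1+2+9 = 15
A–E–G–C: 2+2+9 = 13
The minimum is 13 via A–E–G–C.
So from A the first move is to E.

E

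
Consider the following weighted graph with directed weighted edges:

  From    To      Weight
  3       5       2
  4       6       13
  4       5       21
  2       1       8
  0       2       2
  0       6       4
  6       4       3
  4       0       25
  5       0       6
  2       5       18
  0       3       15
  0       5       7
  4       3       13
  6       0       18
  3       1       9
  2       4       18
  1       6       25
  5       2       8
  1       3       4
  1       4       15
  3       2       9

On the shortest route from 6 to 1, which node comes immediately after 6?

4

Enumerating some paths:
6–0–2–1: 18+2+8 = 28
6–4–3–1: 3+13+9 = 25
Cheapest is 6–4–3–1 at 25.
So from 6 the first move is to 4.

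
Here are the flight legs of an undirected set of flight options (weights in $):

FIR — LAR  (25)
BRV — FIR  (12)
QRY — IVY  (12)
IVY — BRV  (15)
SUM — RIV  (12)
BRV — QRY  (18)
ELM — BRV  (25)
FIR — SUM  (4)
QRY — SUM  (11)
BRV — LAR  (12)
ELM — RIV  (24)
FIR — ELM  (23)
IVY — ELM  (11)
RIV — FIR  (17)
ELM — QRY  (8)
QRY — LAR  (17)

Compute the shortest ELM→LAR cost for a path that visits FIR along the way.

Best ELM to FIR: ELM–FIR costing 23
Best FIR to LAR: FIR–BRV–LAR costing 24
Total via FIR: 23 + 24 = $47.

$47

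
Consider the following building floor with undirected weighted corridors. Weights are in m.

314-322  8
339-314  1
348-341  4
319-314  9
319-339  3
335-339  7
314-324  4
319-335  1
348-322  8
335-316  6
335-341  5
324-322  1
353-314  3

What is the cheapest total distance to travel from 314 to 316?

Shortest distances from 314:
314: 0
339: 1  (via 314)
353: 3  (via 314)
319: 4  (via 339)
324: 4  (via 314)
335: 5  (via 319)
322: 5  (via 324)
341: 10  (via 335)
316: 11  (via 335)
Shortest route: 314–339–319–335–316 = 11 m.

11 m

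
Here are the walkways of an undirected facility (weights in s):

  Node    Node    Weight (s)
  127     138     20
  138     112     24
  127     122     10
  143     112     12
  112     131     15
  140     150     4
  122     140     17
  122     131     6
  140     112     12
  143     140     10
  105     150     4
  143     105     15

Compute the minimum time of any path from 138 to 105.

44 s

Running Dijkstra from 138:
138: 0
127: 20  (via 138)
112: 24  (via 138)
122: 30  (via 127)
140: 36  (via 112)
131: 36  (via 122)
143: 36  (via 112)
150: 40  (via 140)
105: 44  (via 150)
Shortest route: 138 → 112 → 140 → 150 → 105 = 44 s.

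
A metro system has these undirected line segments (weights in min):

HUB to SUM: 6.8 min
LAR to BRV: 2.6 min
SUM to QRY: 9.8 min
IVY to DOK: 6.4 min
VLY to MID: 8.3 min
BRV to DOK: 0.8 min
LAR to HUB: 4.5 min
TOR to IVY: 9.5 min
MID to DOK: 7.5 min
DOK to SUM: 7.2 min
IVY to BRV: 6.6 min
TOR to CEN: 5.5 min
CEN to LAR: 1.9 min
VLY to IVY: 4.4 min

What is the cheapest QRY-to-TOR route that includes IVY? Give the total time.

Best QRY to IVY: QRY → SUM → DOK → IVY costing 23.4
Shortest IVY→TOR: IVY → TOR = 9.5
Total via IVY: 23.4 + 9.5 = 32.9 min.

32.9 min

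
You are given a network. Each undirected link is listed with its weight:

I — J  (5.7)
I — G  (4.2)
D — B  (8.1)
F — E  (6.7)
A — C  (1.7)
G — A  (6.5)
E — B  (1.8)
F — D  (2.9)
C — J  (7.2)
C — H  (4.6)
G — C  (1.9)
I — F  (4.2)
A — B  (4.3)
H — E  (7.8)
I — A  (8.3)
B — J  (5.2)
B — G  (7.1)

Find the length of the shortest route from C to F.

10.3

Settle nodes by increasing distance from C:
C: 0
A: 1.7  (via C)
G: 1.9  (via C)
H: 4.6  (via C)
B: 6  (via A)
I: 6.1  (via G)
J: 7.2  (via C)
E: 7.8  (via B)
F: 10.3  (via I)
Shortest route: C → G → I → F = 10.3.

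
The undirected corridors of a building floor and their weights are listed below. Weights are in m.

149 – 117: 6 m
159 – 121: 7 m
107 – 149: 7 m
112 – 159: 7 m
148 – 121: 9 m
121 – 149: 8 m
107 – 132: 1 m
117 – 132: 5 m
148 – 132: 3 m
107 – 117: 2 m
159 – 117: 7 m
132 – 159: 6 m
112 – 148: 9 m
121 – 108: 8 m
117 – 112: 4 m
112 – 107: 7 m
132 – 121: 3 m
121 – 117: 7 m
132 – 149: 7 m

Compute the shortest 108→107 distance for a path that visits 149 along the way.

Shortest 108→149: 108 → 121 → 149 = 16
Best 149 to 107: 149 → 107 costing 7
Total via 149: 16 + 7 = 23 m.

23 m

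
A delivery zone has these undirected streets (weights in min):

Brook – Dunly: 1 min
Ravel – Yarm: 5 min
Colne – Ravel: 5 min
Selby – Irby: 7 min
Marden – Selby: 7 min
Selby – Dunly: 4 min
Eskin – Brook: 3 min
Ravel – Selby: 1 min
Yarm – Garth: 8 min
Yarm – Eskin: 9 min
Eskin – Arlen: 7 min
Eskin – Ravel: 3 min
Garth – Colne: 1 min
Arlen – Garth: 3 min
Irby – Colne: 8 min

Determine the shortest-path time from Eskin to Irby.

Enumerating some paths:
Eskin–Brook–Dunly–Selby–Irby: 3+1+4+7 = 15
Eskin–Ravel–Selby–Irby: 3+1+7 = 11
Eskin–Ravel–Colne–Irby: 3+5+8 = 16
Eskin–Arlen–Garth–Colne–Irby: 7+3+1+8 = 19
Cheapest is Eskin–Ravel–Selby–Irby at 11 min.

11 min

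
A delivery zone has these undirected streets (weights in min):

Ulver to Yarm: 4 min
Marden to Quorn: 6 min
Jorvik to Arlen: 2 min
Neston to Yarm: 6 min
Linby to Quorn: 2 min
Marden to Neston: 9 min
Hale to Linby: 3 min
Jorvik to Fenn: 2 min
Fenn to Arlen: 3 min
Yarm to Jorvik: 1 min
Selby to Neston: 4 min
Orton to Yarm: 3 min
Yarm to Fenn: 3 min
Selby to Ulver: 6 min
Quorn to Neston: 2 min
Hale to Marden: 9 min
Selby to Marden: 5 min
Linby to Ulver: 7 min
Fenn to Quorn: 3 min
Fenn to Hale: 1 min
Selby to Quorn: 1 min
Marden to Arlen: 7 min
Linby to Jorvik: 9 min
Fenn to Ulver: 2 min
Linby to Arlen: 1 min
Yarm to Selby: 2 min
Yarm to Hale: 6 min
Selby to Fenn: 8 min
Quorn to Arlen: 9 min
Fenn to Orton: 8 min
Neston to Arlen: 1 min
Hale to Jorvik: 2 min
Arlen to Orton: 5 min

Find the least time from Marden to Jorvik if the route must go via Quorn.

10 min

Shortest Marden→Quorn: Marden → Quorn = 6
Best Quorn to Jorvik: Quorn → Selby → Yarm → Jorvik costing 4
Total via Quorn: 6 + 4 = 10 min.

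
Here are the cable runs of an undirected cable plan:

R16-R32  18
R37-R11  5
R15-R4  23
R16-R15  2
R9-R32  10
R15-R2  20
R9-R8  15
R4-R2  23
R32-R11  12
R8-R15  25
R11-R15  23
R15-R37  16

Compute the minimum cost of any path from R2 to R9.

50

Running Dijkstra from R2:
R2: 0
R15: 20  (via R2)
R16: 22  (via R15)
R4: 23  (via R2)
R37: 36  (via R15)
R32: 40  (via R16)
R11: 41  (via R37)
R8: 45  (via R15)
R9: 50  (via R32)
Shortest route: R2 → R15 → R16 → R32 → R9 = 50.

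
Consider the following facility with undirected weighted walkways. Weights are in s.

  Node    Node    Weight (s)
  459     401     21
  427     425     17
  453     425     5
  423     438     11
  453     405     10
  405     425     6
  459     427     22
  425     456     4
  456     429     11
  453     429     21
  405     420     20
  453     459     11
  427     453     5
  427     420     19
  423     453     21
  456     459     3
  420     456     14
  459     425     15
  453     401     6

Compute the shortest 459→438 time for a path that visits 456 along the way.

44 s

Best 459 to 456: 459 → 456 costing 3
Shortest 456→438: 456 → 425 → 453 → 423 → 438 = 41
Total via 456: 3 + 41 = 44 s.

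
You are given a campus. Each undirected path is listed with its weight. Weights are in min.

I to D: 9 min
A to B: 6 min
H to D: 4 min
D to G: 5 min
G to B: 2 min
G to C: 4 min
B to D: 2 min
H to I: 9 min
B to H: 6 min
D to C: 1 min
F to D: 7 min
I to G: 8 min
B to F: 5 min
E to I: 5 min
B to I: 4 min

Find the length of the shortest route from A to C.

Shortest distances from A:
A: 0
B: 6  (via A)
D: 8  (via B)
G: 8  (via B)
C: 9  (via D)
Shortest route: A–B–D–C = 9 min.

9 min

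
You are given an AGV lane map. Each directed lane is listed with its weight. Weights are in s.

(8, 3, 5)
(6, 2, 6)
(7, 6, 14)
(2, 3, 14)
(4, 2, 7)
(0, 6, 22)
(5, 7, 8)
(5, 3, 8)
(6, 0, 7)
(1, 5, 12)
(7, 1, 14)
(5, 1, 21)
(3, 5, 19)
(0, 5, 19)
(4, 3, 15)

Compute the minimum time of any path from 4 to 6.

56 s

Candidate routes:
4–3–5–7–6: 15+19+8+14 = 56
4–2–3–5–7–6: 7+14+19+8+14 = 62
The minimum is 56 s via 4–3–5–7–6.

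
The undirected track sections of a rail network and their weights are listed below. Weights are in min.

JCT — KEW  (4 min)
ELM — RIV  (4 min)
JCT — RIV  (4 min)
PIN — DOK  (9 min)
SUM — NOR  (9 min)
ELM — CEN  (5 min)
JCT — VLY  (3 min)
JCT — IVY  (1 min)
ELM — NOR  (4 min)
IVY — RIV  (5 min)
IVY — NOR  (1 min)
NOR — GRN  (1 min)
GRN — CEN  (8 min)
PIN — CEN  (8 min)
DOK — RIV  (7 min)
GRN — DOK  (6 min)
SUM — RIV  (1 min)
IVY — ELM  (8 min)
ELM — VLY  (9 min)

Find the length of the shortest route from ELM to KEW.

10 min

Candidate routes:
ELM–NOR–IVY–JCT–KEW: 4+1+1+4 = 10
ELM–RIV–JCT–KEW: 4+4+4 = 12
Cheapest is ELM–NOR–IVY–JCT–KEW at 10 min.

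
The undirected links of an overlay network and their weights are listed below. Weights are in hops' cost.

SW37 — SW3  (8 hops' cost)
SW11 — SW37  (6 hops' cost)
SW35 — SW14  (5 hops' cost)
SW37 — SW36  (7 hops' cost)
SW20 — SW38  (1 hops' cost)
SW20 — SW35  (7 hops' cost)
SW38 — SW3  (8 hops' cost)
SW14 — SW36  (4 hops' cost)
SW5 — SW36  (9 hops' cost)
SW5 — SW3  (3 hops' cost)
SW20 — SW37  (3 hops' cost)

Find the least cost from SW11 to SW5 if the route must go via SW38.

Best SW11 to SW38: SW11 → SW37 → SW20 → SW38 costing 10
Shortest SW38→SW5: SW38 → SW3 → SW5 = 11
Total via SW38: 10 + 11 = 21 hops' cost.

21 hops' cost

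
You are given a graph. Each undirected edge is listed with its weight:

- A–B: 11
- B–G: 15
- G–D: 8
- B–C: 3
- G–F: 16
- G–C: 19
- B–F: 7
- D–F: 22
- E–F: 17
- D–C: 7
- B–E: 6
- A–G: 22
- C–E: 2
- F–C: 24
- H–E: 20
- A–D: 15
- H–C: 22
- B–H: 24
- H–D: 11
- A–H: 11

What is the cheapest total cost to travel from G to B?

Settle nodes by increasing distance from G:
G: 0
D: 8  (via G)
B: 15  (via G)
Shortest route: G → B = 15.

15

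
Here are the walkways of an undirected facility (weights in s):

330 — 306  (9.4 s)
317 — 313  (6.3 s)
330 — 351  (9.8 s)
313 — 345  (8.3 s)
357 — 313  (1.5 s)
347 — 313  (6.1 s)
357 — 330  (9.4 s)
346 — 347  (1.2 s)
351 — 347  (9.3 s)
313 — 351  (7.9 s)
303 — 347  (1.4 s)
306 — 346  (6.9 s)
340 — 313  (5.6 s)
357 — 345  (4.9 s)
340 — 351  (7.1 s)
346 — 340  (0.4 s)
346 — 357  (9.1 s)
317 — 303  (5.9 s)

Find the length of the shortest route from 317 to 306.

15.4 s

Running Dijkstra from 317:
317: 0
303: 5.9  (via 317)
313: 6.3  (via 317)
347: 7.3  (via 303)
357: 7.8  (via 313)
346: 8.5  (via 347)
340: 8.9  (via 346)
345: 12.7  (via 357)
351: 14.2  (via 313)
306: 15.4  (via 346)
Shortest route: 317 → 303 → 347 → 346 → 306 = 15.4 s.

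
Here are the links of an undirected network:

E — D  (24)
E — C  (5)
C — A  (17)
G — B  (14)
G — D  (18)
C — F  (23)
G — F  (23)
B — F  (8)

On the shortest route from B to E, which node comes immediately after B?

F

Candidate routes:
B → G → F → C → E: 14+23+23+5 = 65
B → F → C → E: 8+23+5 = 36
B → F → G → D → E: 8+23+18+24 = 73
B → G → D → E: 14+18+24 = 56
The minimum is 36 via B → F → C → E.
So from B the first move is to F.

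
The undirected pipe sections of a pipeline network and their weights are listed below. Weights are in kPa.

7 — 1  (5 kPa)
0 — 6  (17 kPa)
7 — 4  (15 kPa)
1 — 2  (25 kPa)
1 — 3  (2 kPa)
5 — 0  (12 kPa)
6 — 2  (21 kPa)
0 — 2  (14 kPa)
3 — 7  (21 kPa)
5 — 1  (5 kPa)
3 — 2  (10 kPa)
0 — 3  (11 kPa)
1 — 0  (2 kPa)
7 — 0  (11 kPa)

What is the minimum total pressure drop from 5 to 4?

Enumerating some paths:
5–1–7–4: 5+5+15 = 25
5–1–0–7–4: 5+2+11+15 = 33
5–0–1–7–4: 12+2+5+15 = 34
5–0–7–4: 12+11+15 = 38
The minimum is 25 kPa via 5–1–7–4.

25 kPa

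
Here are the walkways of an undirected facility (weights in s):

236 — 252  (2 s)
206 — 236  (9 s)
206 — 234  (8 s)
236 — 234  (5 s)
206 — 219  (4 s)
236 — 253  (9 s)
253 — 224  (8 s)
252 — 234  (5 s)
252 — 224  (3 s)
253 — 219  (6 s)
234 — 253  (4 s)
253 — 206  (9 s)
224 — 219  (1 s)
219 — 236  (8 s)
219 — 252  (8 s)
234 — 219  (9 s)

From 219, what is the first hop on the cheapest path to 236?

Enumerating some paths:
219 - 252 - 236: 8+2 = 10
219 - 206 - 236: 4+9 = 13
219 - 236: 8 = 8
219 - 224 - 252 - 236: 1+3+2 = 6
Cheapest is 219 - 224 - 252 - 236 at 6 s.
So from 219 the first move is to 224.

224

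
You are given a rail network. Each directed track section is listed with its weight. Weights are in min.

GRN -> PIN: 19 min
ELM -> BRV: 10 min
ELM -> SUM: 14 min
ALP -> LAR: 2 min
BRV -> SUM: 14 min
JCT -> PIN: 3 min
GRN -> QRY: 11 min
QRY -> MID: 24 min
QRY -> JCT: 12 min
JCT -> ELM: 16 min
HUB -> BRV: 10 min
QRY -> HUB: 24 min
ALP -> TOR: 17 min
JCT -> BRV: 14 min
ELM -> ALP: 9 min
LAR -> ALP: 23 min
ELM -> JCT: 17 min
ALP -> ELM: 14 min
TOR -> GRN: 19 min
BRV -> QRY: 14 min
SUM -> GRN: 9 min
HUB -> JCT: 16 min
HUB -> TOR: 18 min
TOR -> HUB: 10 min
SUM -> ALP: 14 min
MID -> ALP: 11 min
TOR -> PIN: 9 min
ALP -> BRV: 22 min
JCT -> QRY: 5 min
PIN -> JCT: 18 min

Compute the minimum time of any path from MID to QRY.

Shortest distances from MID:
MID: 0
ALP: 11  (via MID)
LAR: 13  (via ALP)
ELM: 25  (via ALP)
TOR: 28  (via ALP)
BRV: 33  (via ALP)
PIN: 37  (via TOR)
HUB: 38  (via TOR)
SUM: 39  (via ELM)
JCT: 42  (via ELM)
GRN: 47  (via TOR)
QRY: 47  (via BRV)
Shortest route: MID → ALP → BRV → QRY = 47 min.

47 min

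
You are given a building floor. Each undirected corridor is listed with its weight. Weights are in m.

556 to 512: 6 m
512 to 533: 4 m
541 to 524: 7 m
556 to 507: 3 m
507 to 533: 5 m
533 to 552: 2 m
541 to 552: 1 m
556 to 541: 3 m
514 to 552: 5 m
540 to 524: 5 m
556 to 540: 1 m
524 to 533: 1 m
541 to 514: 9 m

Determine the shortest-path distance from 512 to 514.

11 m

Candidate routes:
512 - 556 - 541 - 552 - 514: 6+3+1+5 = 15
512 - 533 - 552 - 514: 4+2+5 = 11
The minimum is 11 m via 512 - 533 - 552 - 514.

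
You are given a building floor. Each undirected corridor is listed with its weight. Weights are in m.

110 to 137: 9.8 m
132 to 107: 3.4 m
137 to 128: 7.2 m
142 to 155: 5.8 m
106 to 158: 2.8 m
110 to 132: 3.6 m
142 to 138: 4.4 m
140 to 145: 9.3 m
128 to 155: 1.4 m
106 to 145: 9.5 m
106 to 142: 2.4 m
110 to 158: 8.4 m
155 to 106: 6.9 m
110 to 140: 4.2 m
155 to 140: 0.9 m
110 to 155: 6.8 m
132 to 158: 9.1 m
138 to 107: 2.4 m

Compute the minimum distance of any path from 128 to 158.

11.1 m

Enumerating some paths:
128–155–110–158: 1.4+6.8+8.4 = 16.6
128–155–106–158: 1.4+6.9+2.8 = 11.1
128–155–140–110–158: 1.4+0.9+4.2+8.4 = 14.9
128–155–142–106–158: 1.4+5.8+2.4+2.8 = 12.4
Cheapest is 128–155–106–158 at 11.1 m.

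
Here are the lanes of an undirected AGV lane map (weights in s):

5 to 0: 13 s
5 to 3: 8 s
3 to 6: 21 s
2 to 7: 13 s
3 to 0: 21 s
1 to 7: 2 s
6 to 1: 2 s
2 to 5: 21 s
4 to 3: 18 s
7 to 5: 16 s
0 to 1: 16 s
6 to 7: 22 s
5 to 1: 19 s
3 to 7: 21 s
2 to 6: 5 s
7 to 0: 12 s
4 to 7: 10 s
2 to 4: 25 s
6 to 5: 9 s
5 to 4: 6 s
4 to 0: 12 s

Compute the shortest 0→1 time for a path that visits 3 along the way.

Shortest 0→3: 0–3 = 21
Shortest 3→1: 3–5–6–1 = 19
Total via 3: 21 + 19 = 40 s.

40 s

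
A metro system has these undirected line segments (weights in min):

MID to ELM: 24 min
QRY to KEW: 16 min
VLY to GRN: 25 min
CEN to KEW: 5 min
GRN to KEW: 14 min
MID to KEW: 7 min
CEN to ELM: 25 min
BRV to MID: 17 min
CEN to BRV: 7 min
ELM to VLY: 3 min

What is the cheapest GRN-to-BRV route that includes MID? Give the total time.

38 min

Best GRN to MID: GRN–KEW–MID costing 21
Best MID to BRV: MID–BRV costing 17
Total via MID: 21 + 17 = 38 min.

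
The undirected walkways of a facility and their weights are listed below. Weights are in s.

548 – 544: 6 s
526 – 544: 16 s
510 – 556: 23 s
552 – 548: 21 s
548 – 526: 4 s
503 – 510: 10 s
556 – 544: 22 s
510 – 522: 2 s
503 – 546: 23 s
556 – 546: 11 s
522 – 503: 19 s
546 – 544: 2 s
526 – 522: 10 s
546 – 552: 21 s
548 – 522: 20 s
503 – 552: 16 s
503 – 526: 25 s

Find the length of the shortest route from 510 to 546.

24 s

Settle nodes by increasing distance from 510:
510: 0
522: 2  (via 510)
503: 10  (via 510)
526: 12  (via 522)
548: 16  (via 526)
544: 22  (via 548)
556: 23  (via 510)
546: 24  (via 544)
Shortest route: 510 → 522 → 526 → 548 → 544 → 546 = 24 s.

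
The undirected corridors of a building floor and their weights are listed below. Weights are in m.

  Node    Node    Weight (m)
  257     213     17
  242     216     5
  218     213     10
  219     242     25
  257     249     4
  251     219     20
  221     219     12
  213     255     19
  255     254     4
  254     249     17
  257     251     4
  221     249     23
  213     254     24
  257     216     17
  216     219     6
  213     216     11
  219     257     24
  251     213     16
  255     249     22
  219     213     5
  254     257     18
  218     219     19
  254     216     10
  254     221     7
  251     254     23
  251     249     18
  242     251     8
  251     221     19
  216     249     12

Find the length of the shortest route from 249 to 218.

31 m

Settle nodes by increasing distance from 249:
249: 0
257: 4  (via 249)
251: 8  (via 257)
216: 12  (via 249)
242: 16  (via 251)
254: 17  (via 249)
219: 18  (via 216)
213: 21  (via 257)
255: 21  (via 254)
221: 23  (via 249)
218: 31  (via 213)
Shortest route: 249 → 257 → 213 → 218 = 31 m.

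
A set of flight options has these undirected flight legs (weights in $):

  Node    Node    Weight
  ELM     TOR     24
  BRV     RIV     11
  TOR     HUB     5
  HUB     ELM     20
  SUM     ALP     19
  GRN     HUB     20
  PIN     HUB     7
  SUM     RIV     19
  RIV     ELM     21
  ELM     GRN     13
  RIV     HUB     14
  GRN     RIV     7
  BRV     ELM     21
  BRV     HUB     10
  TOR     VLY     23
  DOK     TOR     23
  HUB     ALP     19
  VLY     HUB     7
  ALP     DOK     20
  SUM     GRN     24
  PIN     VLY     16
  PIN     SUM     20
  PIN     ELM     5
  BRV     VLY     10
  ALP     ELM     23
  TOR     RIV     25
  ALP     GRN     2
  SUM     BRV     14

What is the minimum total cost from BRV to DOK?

Settle nodes by increasing distance from BRV:
BRV: 0
VLY: 10  (via BRV)
HUB: 10  (via BRV)
RIV: 11  (via BRV)
SUM: 14  (via BRV)
TOR: 15  (via HUB)
PIN: 17  (via HUB)
GRN: 18  (via RIV)
ALP: 20  (via GRN)
ELM: 21  (via BRV)
DOK: 38  (via TOR)
Shortest route: BRV–HUB–TOR–DOK = $38.

$38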